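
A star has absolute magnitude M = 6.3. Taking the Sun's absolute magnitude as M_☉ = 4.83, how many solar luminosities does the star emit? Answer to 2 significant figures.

L/L_☉ ≈ 0.26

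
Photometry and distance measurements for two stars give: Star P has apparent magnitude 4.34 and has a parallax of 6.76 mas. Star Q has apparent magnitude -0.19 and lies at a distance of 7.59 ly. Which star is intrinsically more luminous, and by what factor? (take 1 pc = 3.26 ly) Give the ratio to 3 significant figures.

Star P is more luminous, by a factor of 62.2.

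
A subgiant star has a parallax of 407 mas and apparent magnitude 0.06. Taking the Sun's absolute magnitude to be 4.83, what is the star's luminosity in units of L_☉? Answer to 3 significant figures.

L/L_☉ ≈ 4.88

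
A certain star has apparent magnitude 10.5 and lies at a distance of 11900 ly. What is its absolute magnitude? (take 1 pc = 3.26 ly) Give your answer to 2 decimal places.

M ≈ -2.31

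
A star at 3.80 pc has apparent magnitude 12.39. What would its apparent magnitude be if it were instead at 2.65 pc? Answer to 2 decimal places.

Flux ∝ 1/d², so Δm = 5 log₁₀(d₂/d₁) = 5 log₁₀(2.65/3.80) = -0.783
m₂ = m₁ + Δm = 12.39 + (-0.783) = 11.607

m ≈ 11.61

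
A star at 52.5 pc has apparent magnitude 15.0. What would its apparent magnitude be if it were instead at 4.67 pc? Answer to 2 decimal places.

m ≈ 9.75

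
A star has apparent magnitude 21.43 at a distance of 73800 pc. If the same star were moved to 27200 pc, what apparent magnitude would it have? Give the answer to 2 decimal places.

Flux ∝ 1/d², so Δm = 5 log₁₀(d₂/d₁) = 5 log₁₀(27200/73800) = -2.167
m₂ = m₁ + Δm = 21.43 + (-2.167) = 19.263

m ≈ 19.26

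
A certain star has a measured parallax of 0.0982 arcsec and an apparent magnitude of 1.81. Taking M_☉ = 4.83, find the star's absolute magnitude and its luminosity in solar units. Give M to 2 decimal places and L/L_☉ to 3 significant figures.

M ≈ 1.77; L/L_☉ ≈ 16.7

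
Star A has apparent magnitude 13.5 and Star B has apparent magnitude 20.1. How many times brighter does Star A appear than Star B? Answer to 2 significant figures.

440

Magnitude difference = -6.6
Flux ratio = 10^(−0.4 Δm) = 10^(−0.4 × -6.6) = 10^2.640 = 436.5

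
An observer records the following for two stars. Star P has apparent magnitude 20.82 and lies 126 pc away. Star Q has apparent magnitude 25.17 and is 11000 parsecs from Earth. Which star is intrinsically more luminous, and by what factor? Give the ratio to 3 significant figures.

Star P: M = m − 5 log₁₀ d + 5 = 20.82 − 5·2.1004 + 5 = 15.318
Star Q: M = m − 5 log₁₀ d + 5 = 25.17 − 5·4.0414 + 5 = 9.963
ΔM = M_P − M_Q = 15.318 − (9.963) = 5.355; smaller M is more luminous → Star Q.
L ratio = 10^(0.4 |ΔM|) = 10^2.142 = 138.7

Star Q is more luminous, by a factor of 139.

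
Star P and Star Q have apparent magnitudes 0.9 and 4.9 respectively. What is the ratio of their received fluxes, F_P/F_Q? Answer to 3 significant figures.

Magnitude difference = -4.0
Flux ratio = 10^(−0.4 Δm) = 10^(−0.4 × -4.0) = 10^1.600 = 39.81

F_P/F_Q ≈ 39.8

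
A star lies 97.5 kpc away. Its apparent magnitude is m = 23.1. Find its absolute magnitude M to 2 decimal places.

d = 97.5 kpc = 97500 pc
5 log₁₀(d/10 pc) = 5 log₁₀(97500) − 5 = 19.945
M = m − 5 log₁₀(d/10) = 23.1 − 19.945 = 3.155

M ≈ 3.15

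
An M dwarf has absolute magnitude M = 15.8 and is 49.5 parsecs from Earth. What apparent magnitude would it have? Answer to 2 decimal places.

m ≈ 19.27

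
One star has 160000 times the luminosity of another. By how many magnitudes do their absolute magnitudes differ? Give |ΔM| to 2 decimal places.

|ΔM| ≈ 13.01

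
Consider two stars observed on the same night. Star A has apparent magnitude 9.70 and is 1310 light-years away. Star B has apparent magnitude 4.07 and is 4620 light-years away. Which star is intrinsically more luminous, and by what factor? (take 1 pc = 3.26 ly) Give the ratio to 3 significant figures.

Star B is more luminous, by a factor of 2220.

Star A: d = 1310 ly / 3.26 = 401.8 pc
Star A: M = m − 5 log₁₀ d + 5 = 9.70 − 5·2.6041 + 5 = 1.680
Star B: d = 4620 ly / 3.26 = 1417 pc
Star B: M = m − 5 log₁₀ d + 5 = 4.07 − 5·3.1514 + 5 = -6.687
ΔM = M_A − M_B = 1.680 − (-6.687) = 8.367; smaller M is more luminous → Star B.
L ratio = 10^(0.4 |ΔM|) = 10^3.347 = 2222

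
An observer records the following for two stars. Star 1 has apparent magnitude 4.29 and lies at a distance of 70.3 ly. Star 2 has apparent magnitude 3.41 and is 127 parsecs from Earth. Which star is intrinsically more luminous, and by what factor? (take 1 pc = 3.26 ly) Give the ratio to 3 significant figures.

Star 2 is more luminous, by a factor of 78.0.

Star 1: d = 70.3 ly / 3.26 = 21.56 pc
Star 1: M = m − 5 log₁₀ d + 5 = 4.29 − 5·1.3337 + 5 = 2.621
Star 2: M = m − 5 log₁₀ d + 5 = 3.41 − 5·2.1038 + 5 = -2.109
ΔM = M_1 − M_2 = 2.621 − (-2.109) = 4.730; smaller M is more luminous → Star 2.
L ratio = 10^(0.4 |ΔM|) = 10^1.892 = 78.01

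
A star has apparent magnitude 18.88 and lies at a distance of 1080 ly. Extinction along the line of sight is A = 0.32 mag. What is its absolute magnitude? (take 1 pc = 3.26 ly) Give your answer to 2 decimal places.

d = 1080 ly / 3.26 = 331.3 pc
5 log₁₀(d/10 pc) = 5 log₁₀(331.3) − 5 = 7.601
M = m − 5 log₁₀(d/10) − A = 18.88 − 7.601 − 0.32 = 10.959

M ≈ 10.96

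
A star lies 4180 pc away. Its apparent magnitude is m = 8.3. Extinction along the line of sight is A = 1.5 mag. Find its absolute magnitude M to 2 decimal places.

5 log₁₀(d/10 pc) = 5 log₁₀(4180) − 5 = 13.106
M = m − 5 log₁₀(d/10) − A = 8.3 − 13.106 − 1.5 = -6.306

M ≈ -6.31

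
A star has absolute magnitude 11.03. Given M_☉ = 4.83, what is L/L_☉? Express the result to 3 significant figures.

L/L_☉ ≈ 3.31×10^-3

M − M_☉ = 11.03 − 4.83 = 6.200
L/L_☉ = 10^(−0.4 (M − M_☉)) = 10^-2.480 = 3.311×10^-3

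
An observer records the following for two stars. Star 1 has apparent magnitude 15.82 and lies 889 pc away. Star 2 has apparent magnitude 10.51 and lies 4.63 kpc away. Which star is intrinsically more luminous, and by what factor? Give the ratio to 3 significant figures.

Star 2 is more luminous, by a factor of 3610.

Star 1: M = m − 5 log₁₀ d + 5 = 15.82 − 5·2.9489 + 5 = 6.075
Star 2: d = 4.63 kpc = 4630 pc
Star 2: M = m − 5 log₁₀ d + 5 = 10.51 − 5·3.6656 + 5 = -2.818
ΔM = M_1 − M_2 = 6.075 − (-2.818) = 8.893; smaller M is more luminous → Star 2.
L ratio = 10^(0.4 |ΔM|) = 10^3.557 = 3609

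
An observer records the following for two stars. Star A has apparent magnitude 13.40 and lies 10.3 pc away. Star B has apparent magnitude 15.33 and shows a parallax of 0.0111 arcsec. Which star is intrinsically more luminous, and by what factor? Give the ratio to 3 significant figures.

Star B is more luminous, by a factor of 12.9.

Star A: M = m − 5 log₁₀ d + 5 = 13.40 − 5·1.0128 + 5 = 13.336
Star B: d = 1/p = 1/0.0111″ = 90.09 pc
Star B: M = m − 5 log₁₀ d + 5 = 15.33 − 5·1.9547 + 5 = 10.557
ΔM = M_A − M_B = 13.336 − (10.557) = 2.779; smaller M is more luminous → Star B.
L ratio = 10^(0.4 |ΔM|) = 10^1.112 = 12.93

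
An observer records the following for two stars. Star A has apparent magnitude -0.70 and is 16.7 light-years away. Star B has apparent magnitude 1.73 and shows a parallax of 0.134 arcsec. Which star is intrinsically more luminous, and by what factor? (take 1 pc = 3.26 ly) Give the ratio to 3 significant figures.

Star A is more luminous, by a factor of 4.42.

Star A: d = 16.7 ly / 3.26 = 5.123 pc
Star A: M = m − 5 log₁₀ d + 5 = -0.70 − 5·0.7095 + 5 = 0.753
Star B: d = 1/p = 1/0.134″ = 7.463 pc
Star B: M = m − 5 log₁₀ d + 5 = 1.73 − 5·0.8729 + 5 = 2.366
ΔM = M_A − M_B = 0.753 − (2.366) = -1.613; smaller M is more luminous → Star A.
L ratio = 10^(0.4 |ΔM|) = 10^0.645 = 4.418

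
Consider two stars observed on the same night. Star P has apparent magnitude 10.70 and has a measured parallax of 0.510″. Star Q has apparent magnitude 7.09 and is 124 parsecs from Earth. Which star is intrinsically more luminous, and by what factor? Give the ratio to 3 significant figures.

Star Q is more luminous, by a factor of 111000.

Star P: d = 1/p = 1/0.510″ = 1.961 pc
Star P: M = m − 5 log₁₀ d + 5 = 10.70 − 5·0.2924 + 5 = 14.238
Star Q: M = m − 5 log₁₀ d + 5 = 7.09 − 5·2.0934 + 5 = 1.623
ΔM = M_P − M_Q = 14.238 − (1.623) = 12.615; smaller M is more luminous → Star Q.
L ratio = 10^(0.4 |ΔM|) = 10^5.046 = 111200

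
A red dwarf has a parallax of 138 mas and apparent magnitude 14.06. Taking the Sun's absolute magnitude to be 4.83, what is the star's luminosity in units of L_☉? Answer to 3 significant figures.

d = 1/p = 1000/138 mas = 7.246 pc
M = m − 5 log₁₀ d + 5 = 14.06 − 5·0.8601 + 5 = 14.759
M − M_☉ = 14.759 − 4.83 = 9.929
L/L_☉ = 10^(−0.4 × 9.929) = 1.067×10^-4

L/L_☉ ≈ 1.07×10^-4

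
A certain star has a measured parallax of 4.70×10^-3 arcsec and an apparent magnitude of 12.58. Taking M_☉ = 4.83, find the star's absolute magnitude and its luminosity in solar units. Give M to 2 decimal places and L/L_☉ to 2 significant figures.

d = 1/p = 1/4.70×10^-3″ = 212.8 pc
M = m − 5 log₁₀ d + 5 = 12.58 − 5·2.3279 + 5 = 5.940
M − M_☉ = 5.940 − 4.83 = 1.110
L/L_☉ = 10^(−0.4 × 1.110) = 0.3596

M ≈ 5.94; L/L_☉ ≈ 0.36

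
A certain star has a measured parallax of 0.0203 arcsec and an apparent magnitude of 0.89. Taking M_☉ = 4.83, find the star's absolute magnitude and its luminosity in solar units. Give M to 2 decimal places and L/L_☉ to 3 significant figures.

M ≈ -2.57; L/L_☉ ≈ 914

d = 1/p = 1/0.0203″ = 49.26 pc
M = m − 5 log₁₀ d + 5 = 0.89 − 5·1.6925 + 5 = -2.573
M − M_☉ = -2.573 − 4.83 = -7.403
L/L_☉ = 10^(−0.4 × -7.403) = 914.1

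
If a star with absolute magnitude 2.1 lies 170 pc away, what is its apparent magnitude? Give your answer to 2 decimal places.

m ≈ 8.25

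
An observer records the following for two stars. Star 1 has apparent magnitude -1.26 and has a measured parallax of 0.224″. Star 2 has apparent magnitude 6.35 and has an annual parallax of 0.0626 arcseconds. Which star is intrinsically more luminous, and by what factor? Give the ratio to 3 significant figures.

Star 1 is more luminous, by a factor of 86.4.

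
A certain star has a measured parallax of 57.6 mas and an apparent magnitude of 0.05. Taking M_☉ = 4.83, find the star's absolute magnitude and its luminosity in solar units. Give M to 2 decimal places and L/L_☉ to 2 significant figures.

d = 1/p = 1000/57.6 mas = 17.36 pc
M = m − 5 log₁₀ d + 5 = 0.05 − 5·1.2396 + 5 = -1.148
M − M_☉ = -1.148 − 4.83 = -5.978
L/L_☉ = 10^(−0.4 × -5.978) = 246.1

M ≈ -1.15; L/L_☉ ≈ 250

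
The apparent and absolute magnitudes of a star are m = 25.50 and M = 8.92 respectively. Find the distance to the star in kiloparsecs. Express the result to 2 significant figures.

d ≈ 21 kpc

Distance modulus: m − M = 25.50 − (8.92) = 16.580
m − M = 5 log₁₀ d − 5
log₁₀ d = (m − M)/5 + 1 = 4.3160
d = 10^4.3160 = 20700 pc
= 20.70 kpc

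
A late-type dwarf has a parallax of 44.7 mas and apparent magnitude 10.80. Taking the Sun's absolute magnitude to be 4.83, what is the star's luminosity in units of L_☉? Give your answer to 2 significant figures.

L/L_☉ ≈ 0.020

d = 1/p = 1000/44.7 mas = 22.37 pc
M = m − 5 log₁₀ d + 5 = 10.80 − 5·1.3497 + 5 = 9.052
M − M_☉ = 9.052 − 4.83 = 4.222
L/L_☉ = 10^(−0.4 × 4.222) = 0.02048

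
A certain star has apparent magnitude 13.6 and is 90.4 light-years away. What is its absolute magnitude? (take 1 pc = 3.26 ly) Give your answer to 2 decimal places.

M ≈ 11.39

d = 90.4 ly / 3.26 = 27.73 pc
5 log₁₀(d/10 pc) = 5 log₁₀(27.73) − 5 = 2.215
M = m − 5 log₁₀(d/10) = 13.6 − 2.215 = 11.385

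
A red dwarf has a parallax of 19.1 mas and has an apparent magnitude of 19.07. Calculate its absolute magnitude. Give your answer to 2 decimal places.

M ≈ 15.48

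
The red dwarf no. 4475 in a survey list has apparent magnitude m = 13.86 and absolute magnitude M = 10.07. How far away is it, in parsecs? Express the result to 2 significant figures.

d ≈ 57 pc

μ = m − M = 3.790
m − M = 5 log₁₀ d − 5
log₁₀ d = (m − M)/5 + 1 = 1.7580
d = 10^1.7580 = 57.28 pc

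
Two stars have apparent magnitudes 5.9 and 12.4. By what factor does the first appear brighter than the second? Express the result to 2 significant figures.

400

Δm = 5.9 − (12.4) = -6.5
Flux ratio = 10^(−0.4 Δm) = 10^(−0.4 × -6.5) = 10^2.600 = 398.1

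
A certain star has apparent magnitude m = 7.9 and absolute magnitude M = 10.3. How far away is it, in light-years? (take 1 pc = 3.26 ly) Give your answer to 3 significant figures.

d ≈ 10.8 ly

μ = m − M = -2.400
m − M = 5 log₁₀ d − 5
log₁₀ d = (m − M)/5 + 1 = 0.5200
d = 10^0.5200 = 3.311 pc
= 10.79 ly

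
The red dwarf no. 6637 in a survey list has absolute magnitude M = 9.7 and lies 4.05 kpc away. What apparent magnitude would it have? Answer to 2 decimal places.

m ≈ 22.74

d = 4.05 kpc = 4050 pc
m = M + 5 log₁₀ d − 5 = 9.7 + 5·3.6075 − 5 = 22.737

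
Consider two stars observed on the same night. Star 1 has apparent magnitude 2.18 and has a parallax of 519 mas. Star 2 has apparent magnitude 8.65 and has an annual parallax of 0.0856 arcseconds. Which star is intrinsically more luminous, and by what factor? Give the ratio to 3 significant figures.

Star 1 is more luminous, by a factor of 10.5.

Star 1: p = 519 mas = 0.519″ → d = 1/p = 1.927 pc
Star 1: M = m − 5 log₁₀ d + 5 = 2.18 − 5·0.2848 + 5 = 5.756
Star 2: d = 1/p = 1/0.0856″ = 11.68 pc
Star 2: M = m − 5 log₁₀ d + 5 = 8.65 − 5·1.0675 + 5 = 8.312
ΔM = M_1 − M_2 = 5.756 − (8.312) = -2.557; smaller M is more luminous → Star 1.
L ratio = 10^(0.4 |ΔM|) = 10^1.023 = 10.53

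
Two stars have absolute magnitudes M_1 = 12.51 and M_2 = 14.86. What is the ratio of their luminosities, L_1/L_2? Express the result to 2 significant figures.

L_1/L_2 ≈ 8.7

ΔM = M_1 − M_2 = -2.35
L_1/L_2 = 10^(−0.4 ΔM) = 10^0.940 = 8.710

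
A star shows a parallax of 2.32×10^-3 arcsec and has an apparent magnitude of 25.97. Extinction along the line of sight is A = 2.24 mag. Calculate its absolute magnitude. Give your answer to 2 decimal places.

d = 1/p = 1/2.32×10^-3″ = 431.0 pc
5 log₁₀(d/10 pc) = 5 log₁₀(431.0) − 5 = 8.173
M = m − 5 log₁₀(d/10) − A = 25.97 − 8.173 − 2.24 = 15.557

M ≈ 15.56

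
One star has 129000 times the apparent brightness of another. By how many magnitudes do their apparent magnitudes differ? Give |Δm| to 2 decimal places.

Pogson: Δm = −2.5 log₁₀(ratio) = −2.5 log₁₀(129000) = −2.5 × 5.1106 = -12.776

|Δm| ≈ 12.78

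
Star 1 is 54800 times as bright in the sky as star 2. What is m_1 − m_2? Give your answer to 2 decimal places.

m_1 − m_2 ≈ -11.85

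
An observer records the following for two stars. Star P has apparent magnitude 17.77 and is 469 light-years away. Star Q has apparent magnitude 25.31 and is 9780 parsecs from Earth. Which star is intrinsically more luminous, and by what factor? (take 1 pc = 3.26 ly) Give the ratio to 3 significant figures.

Star Q is more luminous, by a factor of 4.45.

Star P: d = 469 ly / 3.26 = 143.9 pc
Star P: M = m − 5 log₁₀ d + 5 = 17.77 − 5·2.1580 + 5 = 11.980
Star Q: M = m − 5 log₁₀ d + 5 = 25.31 − 5·3.9903 + 5 = 10.358
ΔM = M_P − M_Q = 11.980 − (10.358) = 1.622; smaller M is more luminous → Star Q.
L ratio = 10^(0.4 |ΔM|) = 10^0.649 = 4.454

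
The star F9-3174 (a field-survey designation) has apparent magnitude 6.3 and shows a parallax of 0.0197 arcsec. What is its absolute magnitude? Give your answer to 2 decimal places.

M ≈ 2.77

d = 1/p = 1/0.0197″ = 50.76 pc
5 log₁₀(d/10 pc) = 5 log₁₀(50.76) − 5 = 3.528
M = m − 5 log₁₀(d/10) = 6.3 − 3.528 = 2.772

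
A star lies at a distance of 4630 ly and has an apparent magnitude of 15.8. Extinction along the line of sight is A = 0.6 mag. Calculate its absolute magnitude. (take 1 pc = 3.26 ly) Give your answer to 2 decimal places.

M ≈ 4.44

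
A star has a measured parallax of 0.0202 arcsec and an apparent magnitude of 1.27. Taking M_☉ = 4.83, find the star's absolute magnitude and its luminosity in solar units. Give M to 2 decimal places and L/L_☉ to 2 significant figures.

d = 1/p = 1/0.0202″ = 49.50 pc
M = m − 5 log₁₀ d + 5 = 1.27 − 5·1.6946 + 5 = -2.203
M − M_☉ = -2.203 − 4.83 = -7.033
L/L_☉ = 10^(−0.4 × -7.033) = 650.6

M ≈ -2.20; L/L_☉ ≈ 650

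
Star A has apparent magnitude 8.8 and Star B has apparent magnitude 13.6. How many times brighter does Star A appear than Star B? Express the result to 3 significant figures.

Δm = 8.8 − (13.6) = -4.8
Flux ratio = 10^(−0.4 Δm) = 10^(−0.4 × -4.8) = 10^1.920 = 83.18

83.2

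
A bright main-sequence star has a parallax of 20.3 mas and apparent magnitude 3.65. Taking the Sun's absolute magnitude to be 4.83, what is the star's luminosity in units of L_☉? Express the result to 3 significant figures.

d = 1/p = 1000/20.3 mas = 49.26 pc
M = m − 5 log₁₀ d + 5 = 3.65 − 5·1.6925 + 5 = 0.187
M − M_☉ = 0.187 − 4.83 = -4.643
L/L_☉ = 10^(−0.4 × -4.643) = 71.95

L/L_☉ ≈ 71.9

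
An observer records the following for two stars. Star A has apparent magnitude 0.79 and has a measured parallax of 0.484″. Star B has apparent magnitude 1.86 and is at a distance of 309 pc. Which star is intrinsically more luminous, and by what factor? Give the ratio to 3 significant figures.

Star B is more luminous, by a factor of 8350.

Star A: d = 1/p = 1/0.484″ = 2.066 pc
Star A: M = m − 5 log₁₀ d + 5 = 0.79 − 5·0.3152 + 5 = 4.214
Star B: M = m − 5 log₁₀ d + 5 = 1.86 − 5·2.4900 + 5 = -5.590
ΔM = M_A − M_B = 4.214 − (-5.590) = 9.804; smaller M is more luminous → Star B.
L ratio = 10^(0.4 |ΔM|) = 10^3.922 = 8348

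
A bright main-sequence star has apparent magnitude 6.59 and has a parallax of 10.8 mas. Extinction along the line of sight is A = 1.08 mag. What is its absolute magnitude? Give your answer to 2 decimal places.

M ≈ 0.68

p = 10.8 mas = 0.0108″ → d = 1/p = 92.59 pc
5 log₁₀(d/10 pc) = 5 log₁₀(92.59) − 5 = 4.833
M = m − 5 log₁₀(d/10) − A = 6.59 − 4.833 − 1.08 = 0.677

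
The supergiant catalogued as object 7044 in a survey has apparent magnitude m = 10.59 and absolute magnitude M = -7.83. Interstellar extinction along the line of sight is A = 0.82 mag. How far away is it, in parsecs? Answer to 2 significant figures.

m − M = 5 log₁₀(d/10 pc) + A  ⇒  10.59 − (-7.83) − 0.82 = 5 log₁₀(d/10)
17.600 = 5 log₁₀(d/10)
log₁₀ d = (m − M − A)/5 + 1 = 4.5200
d = 10^4.5200 = 33110 pc

d ≈ 33000 pc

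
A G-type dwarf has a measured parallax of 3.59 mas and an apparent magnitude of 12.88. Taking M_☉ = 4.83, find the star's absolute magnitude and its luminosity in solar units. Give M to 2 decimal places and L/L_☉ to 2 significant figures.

M ≈ 5.66; L/L_☉ ≈ 0.47

d = 1/p = 1000/3.59 mas = 278.6 pc
M = m − 5 log₁₀ d + 5 = 12.88 − 5·2.4449 + 5 = 5.655
M − M_☉ = 5.655 − 4.83 = 0.825
L/L_☉ = 10^(−0.4 × 0.825) = 0.4675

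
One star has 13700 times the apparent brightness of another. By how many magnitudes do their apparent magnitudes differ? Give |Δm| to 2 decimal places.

|Δm| ≈ 10.34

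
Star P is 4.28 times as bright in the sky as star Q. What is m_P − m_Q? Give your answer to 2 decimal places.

m_P − m_Q ≈ -1.58

Pogson: Δm = −2.5 log₁₀(ratio) = −2.5 log₁₀(4.28) = −2.5 × 0.6314 = -1.579
Star P is brighter, so it has the smaller magnitude: the difference is negative.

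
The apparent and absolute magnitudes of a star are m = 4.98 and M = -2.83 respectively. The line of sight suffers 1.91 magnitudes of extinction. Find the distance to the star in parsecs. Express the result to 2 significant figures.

d ≈ 150 pc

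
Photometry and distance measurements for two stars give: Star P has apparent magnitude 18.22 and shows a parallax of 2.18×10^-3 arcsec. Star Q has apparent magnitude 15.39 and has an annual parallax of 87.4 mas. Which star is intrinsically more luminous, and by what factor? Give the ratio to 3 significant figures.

Star P: d = 1/p = 1/2.18×10^-3″ = 458.7 pc
Star P: M = m − 5 log₁₀ d + 5 = 18.22 − 5·2.6615 + 5 = 9.912
Star Q: p = 87.4 mas = 0.0874″ → d = 1/p = 11.44 pc
Star Q: M = m − 5 log₁₀ d + 5 = 15.39 − 5·1.0585 + 5 = 15.098
ΔM = M_P − M_Q = 9.912 − (15.098) = -5.185; smaller M is more luminous → Star P.
L ratio = 10^(0.4 |ΔM|) = 10^2.074 = 118.6

Star P is more luminous, by a factor of 119.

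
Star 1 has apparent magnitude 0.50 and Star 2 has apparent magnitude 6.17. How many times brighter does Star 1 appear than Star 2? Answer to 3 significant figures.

185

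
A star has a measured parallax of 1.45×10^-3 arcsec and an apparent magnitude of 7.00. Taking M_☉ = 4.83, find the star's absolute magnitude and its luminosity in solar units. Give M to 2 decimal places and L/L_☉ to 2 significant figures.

d = 1/p = 1/1.45×10^-3″ = 689.7 pc
M = m − 5 log₁₀ d + 5 = 7.00 − 5·2.8386 + 5 = -2.193
M − M_☉ = -2.193 − 4.83 = -7.023
L/L_☉ = 10^(−0.4 × -7.023) = 644.6

M ≈ -2.19; L/L_☉ ≈ 640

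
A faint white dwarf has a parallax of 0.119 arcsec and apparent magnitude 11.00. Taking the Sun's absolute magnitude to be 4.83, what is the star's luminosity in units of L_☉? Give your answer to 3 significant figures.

d = 1/p = 1/0.119″ = 8.403 pc
M = m − 5 log₁₀ d + 5 = 11.00 − 5·0.9245 + 5 = 11.378
M − M_☉ = 11.378 − 4.83 = 6.548
L/L_☉ = 10^(−0.4 × 6.548) = 2.404×10^-3

L/L_☉ ≈ 2.40×10^-3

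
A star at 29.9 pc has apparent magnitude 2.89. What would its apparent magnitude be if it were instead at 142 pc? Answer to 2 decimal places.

Flux ∝ 1/d², so Δm = 5 log₁₀(d₂/d₁) = 5 log₁₀(142/29.9) = 3.383
m₂ = m₁ + Δm = 2.89 + (3.383) = 6.273

m ≈ 6.27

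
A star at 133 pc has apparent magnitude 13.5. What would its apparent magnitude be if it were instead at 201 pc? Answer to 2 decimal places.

Flux ∝ 1/d², so Δm = 5 log₁₀(d₂/d₁) = 5 log₁₀(201/133) = 0.897
m₂ = m₁ + Δm = 13.5 + (0.897) = 14.397

m ≈ 14.40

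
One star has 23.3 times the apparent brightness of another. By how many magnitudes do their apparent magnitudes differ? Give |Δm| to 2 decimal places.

|Δm| ≈ 3.42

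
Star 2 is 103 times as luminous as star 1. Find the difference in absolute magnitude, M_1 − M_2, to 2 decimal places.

Pogson: ΔM = −2.5 log₁₀(ratio) = −2.5 log₁₀(103) = −2.5 × 2.0128 = -5.032
Star 2 is brighter so has the smaller magnitude: M_1 − M_2 is positive.

M_1 − M_2 ≈ 5.03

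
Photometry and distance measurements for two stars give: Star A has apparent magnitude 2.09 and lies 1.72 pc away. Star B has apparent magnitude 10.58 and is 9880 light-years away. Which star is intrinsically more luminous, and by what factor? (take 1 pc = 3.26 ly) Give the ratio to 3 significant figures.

Star A: M = m − 5 log₁₀ d + 5 = 2.09 − 5·0.2355 + 5 = 5.912
Star B: d = 9880 ly / 3.26 = 3031 pc
Star B: M = m − 5 log₁₀ d + 5 = 10.58 − 5·3.4815 + 5 = -1.828
ΔM = M_A − M_B = 5.912 − (-1.828) = 7.740; smaller M is more luminous → Star B.
L ratio = 10^(0.4 |ΔM|) = 10^3.096 = 1247

Star B is more luminous, by a factor of 1250.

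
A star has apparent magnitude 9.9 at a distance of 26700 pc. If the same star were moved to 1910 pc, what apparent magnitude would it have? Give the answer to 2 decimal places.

Flux ∝ 1/d², so Δm = 5 log₁₀(d₂/d₁) = 5 log₁₀(1910/26700) = -5.727
m₂ = m₁ + Δm = 9.9 + (-5.727) = 4.173

m ≈ 4.17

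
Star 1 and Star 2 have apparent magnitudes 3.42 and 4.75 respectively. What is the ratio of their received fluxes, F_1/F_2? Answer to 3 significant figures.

Magnitude difference = -1.33
Flux ratio = 10^(−0.4 Δm) = 10^(−0.4 × -1.33) = 10^0.532 = 3.404

F_1/F_2 ≈ 3.40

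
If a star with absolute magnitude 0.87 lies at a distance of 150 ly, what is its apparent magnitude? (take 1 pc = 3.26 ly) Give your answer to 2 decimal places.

d = 150 ly / 3.26 = 46.01 pc
m = M + 5 log₁₀ d − 5 = 0.87 + 5·1.6629 − 5 = 4.184

m ≈ 4.18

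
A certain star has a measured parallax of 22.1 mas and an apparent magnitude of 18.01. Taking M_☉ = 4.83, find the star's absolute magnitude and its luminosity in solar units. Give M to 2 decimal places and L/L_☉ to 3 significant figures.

M ≈ 14.73; L/L_☉ ≈ 1.09×10^-4

d = 1/p = 1000/22.1 mas = 45.25 pc
M = m − 5 log₁₀ d + 5 = 18.01 − 5·1.6556 + 5 = 14.732
M − M_☉ = 14.732 − 4.83 = 9.902
L/L_☉ = 10^(−0.4 × 9.902) = 1.094×10^-4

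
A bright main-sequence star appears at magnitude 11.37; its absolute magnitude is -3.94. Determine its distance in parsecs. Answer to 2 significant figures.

μ = m − M = 15.310
m − M = 5 log₁₀ d − 5
log₁₀ d = (m − M)/5 + 1 = 4.0620
d = 10^4.0620 = 11530 pc

d ≈ 12000 pc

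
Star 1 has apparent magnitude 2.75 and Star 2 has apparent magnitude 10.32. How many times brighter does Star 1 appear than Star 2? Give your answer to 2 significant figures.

Magnitude difference = -7.57
Flux ratio = 10^(−0.4 Δm) = 10^(−0.4 × -7.57) = 10^3.028 = 1067

1100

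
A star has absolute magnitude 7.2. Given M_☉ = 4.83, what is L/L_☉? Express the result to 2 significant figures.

M − M_☉ = 7.2 − 4.83 = 2.370
L/L_☉ = 10^(−0.4 (M − M_☉)) = 10^-0.948 = 0.1127

L/L_☉ ≈ 0.11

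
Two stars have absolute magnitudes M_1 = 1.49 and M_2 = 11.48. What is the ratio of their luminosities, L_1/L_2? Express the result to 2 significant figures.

ΔM = M_1 − M_2 = -9.99
L_1/L_2 = 10^(−0.4 ΔM) = 10^3.996 = 9908

L_1/L_2 ≈ 9900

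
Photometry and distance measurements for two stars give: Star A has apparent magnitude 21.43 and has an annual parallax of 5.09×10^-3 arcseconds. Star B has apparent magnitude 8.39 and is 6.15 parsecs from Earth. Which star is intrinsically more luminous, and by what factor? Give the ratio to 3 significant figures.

Star A: d = 1/p = 1/5.09×10^-3″ = 196.5 pc
Star A: M = m − 5 log₁₀ d + 5 = 21.43 − 5·2.2933 + 5 = 14.964
Star B: M = m − 5 log₁₀ d + 5 = 8.39 − 5·0.7889 + 5 = 9.446
ΔM = M_A − M_B = 14.964 − (9.446) = 5.518; smaller M is more luminous → Star B.
L ratio = 10^(0.4 |ΔM|) = 10^2.207 = 161.1

Star B is more luminous, by a factor of 161.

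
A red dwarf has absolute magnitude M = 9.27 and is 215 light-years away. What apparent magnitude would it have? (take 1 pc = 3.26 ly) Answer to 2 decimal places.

m ≈ 13.37

d = 215 ly / 3.26 = 65.95 pc
m = M + 5 log₁₀ d − 5 = 9.27 + 5·1.8192 − 5 = 13.366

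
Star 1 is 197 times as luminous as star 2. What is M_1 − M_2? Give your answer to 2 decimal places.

Pogson: ΔM = −2.5 log₁₀(ratio) = −2.5 log₁₀(197) = −2.5 × 2.2945 = -5.736
Star 1 is brighter, so it has the smaller magnitude: the difference is negative.

M_1 − M_2 ≈ -5.74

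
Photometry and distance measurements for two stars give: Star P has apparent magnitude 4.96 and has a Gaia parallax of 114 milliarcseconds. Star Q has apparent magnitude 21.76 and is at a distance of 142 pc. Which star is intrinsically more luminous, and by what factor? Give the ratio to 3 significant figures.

Star P is more luminous, by a factor of 20000.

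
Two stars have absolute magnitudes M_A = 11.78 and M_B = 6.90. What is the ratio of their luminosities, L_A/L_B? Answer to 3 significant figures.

ΔM = M_A − M_B = 4.88
L_A/L_B = 10^(−0.4 ΔM) = 10^-1.952 = 0.01117

L_A/L_B ≈ 0.0112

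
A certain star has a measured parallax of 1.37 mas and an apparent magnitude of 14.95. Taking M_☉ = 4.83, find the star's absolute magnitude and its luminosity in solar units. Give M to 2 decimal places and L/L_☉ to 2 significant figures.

M ≈ 5.63; L/L_☉ ≈ 0.48

d = 1/p = 1000/1.37 mas = 729.9 pc
M = m − 5 log₁₀ d + 5 = 14.95 − 5·2.8633 + 5 = 5.634
M − M_☉ = 5.634 − 4.83 = 0.804
L/L_☉ = 10^(−0.4 × 0.804) = 0.4770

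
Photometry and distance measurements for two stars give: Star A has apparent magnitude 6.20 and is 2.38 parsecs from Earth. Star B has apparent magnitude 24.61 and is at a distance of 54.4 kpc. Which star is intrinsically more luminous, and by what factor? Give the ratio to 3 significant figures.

Star B is more luminous, by a factor of 22.6.

Star A: M = m − 5 log₁₀ d + 5 = 6.20 − 5·0.3766 + 5 = 9.317
Star B: d = 54.4 kpc = 54400 pc
Star B: M = m − 5 log₁₀ d + 5 = 24.61 − 5·4.7356 + 5 = 5.932
ΔM = M_A − M_B = 9.317 − (5.932) = 3.385; smaller M is more luminous → Star B.
L ratio = 10^(0.4 |ΔM|) = 10^1.354 = 22.60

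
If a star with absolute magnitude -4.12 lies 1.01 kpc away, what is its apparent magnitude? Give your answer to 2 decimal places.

d = 1.01 kpc = 1010 pc
m = M + 5 log₁₀ d − 5 = -4.12 + 5·3.0043 − 5 = 5.902

m ≈ 5.90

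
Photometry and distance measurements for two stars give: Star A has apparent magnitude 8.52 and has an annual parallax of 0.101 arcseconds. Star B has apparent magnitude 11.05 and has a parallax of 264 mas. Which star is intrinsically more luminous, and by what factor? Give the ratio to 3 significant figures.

Star A: d = 1/p = 1/0.101″ = 9.901 pc
Star A: M = m − 5 log₁₀ d + 5 = 8.52 − 5·0.9957 + 5 = 8.542
Star B: p = 264 mas = 0.264″ → d = 1/p = 3.788 pc
Star B: M = m − 5 log₁₀ d + 5 = 11.05 − 5·0.5784 + 5 = 13.158
ΔM = M_A − M_B = 8.542 − (13.158) = -4.616; smaller M is more luminous → Star A.
L ratio = 10^(0.4 |ΔM|) = 10^1.847 = 70.24

Star A is more luminous, by a factor of 70.2.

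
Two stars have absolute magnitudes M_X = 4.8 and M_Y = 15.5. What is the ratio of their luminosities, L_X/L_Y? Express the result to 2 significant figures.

L_X/L_Y ≈ 19000

ΔM = M_X − M_Y = -10.7
L_X/L_Y = 10^(−0.4 ΔM) = 10^4.280 = 19050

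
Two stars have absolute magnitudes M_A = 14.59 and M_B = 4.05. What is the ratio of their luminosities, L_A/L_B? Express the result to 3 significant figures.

ΔM = M_A − M_B = 10.54
L_A/L_B = 10^(−0.4 ΔM) = 10^-4.216 = 6.081×10^-5

L_A/L_B ≈ 6.08×10^-5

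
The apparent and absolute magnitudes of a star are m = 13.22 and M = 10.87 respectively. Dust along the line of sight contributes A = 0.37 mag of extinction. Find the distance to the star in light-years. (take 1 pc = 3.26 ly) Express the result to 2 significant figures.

m − M = 5 log₁₀(d/10 pc) + A  ⇒  13.22 − (10.87) − 0.37 = 5 log₁₀(d/10)
1.980 = 5 log₁₀(d/10)
log₁₀ d = (m − M − A)/5 + 1 = 1.3960
d = 10^1.3960 = 24.89 pc
= 81.14 ly

d ≈ 81 ly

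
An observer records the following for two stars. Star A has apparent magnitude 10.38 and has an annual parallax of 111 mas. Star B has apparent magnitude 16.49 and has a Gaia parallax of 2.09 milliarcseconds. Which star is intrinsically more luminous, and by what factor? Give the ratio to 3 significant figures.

Star A: p = 111 mas = 0.111″ → d = 1/p = 9.009 pc
Star A: M = m − 5 log₁₀ d + 5 = 10.38 − 5·0.9547 + 5 = 10.607
Star B: p = 2.09 mas = 2.09×10^-3″ → d = 1/p = 478.5 pc
Star B: M = m − 5 log₁₀ d + 5 = 16.49 − 5·2.6799 + 5 = 8.091
ΔM = M_A − M_B = 10.607 − (8.091) = 2.516; smaller M is more luminous → Star B.
L ratio = 10^(0.4 |ΔM|) = 10^1.006 = 10.15

Star B is more luminous, by a factor of 10.1.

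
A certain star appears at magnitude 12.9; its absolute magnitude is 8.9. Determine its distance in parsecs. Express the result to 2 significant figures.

Distance modulus: m − M = 12.9 − (8.9) = 4.000
m − M = 5 log₁₀ d − 5
log₁₀ d = (m − M)/5 + 1 = 1.8000
d = 10^1.8000 = 63.10 pc

d ≈ 63 pc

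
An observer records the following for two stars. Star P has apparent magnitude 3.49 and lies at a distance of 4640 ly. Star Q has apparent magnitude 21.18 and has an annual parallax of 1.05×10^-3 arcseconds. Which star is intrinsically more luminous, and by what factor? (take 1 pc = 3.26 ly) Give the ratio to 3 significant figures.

Star P is more luminous, by a factor of 2.66×10^7.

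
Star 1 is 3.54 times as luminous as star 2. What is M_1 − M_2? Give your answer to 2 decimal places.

M_1 − M_2 ≈ -1.37

Pogson: ΔM = −2.5 log₁₀(ratio) = −2.5 log₁₀(3.54) = −2.5 × 0.5490 = -1.373
Star 1 is brighter, so it has the smaller magnitude: the difference is negative.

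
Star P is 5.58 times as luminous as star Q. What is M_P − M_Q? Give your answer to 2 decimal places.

Pogson: ΔM = −2.5 log₁₀(ratio) = −2.5 log₁₀(5.58) = −2.5 × 0.7466 = -1.867
Star P is brighter, so it has the smaller magnitude: the difference is negative.

M_P − M_Q ≈ -1.87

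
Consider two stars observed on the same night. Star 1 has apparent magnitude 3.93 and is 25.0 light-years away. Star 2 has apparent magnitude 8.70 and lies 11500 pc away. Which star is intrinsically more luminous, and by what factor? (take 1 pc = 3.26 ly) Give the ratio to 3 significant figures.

Star 2 is more luminous, by a factor of 27800.

Star 1: d = 25.0 ly / 3.26 = 7.669 pc
Star 1: M = m − 5 log₁₀ d + 5 = 3.93 − 5·0.8847 + 5 = 4.506
Star 2: M = m − 5 log₁₀ d + 5 = 8.70 − 5·4.0607 + 5 = -6.603
ΔM = M_1 − M_2 = 4.506 − (-6.603) = 11.110; smaller M is more luminous → Star 2.
L ratio = 10^(0.4 |ΔM|) = 10^4.444 = 27790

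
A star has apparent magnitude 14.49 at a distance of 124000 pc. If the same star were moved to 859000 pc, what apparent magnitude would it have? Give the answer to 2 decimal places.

m ≈ 18.69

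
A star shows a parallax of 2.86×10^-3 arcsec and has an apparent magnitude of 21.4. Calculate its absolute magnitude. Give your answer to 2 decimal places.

M ≈ 13.68

d = 1/p = 1/2.86×10^-3″ = 349.7 pc
5 log₁₀(d/10 pc) = 5 log₁₀(349.7) − 5 = 7.718
M = m − 5 log₁₀(d/10) = 21.4 − 7.718 = 13.682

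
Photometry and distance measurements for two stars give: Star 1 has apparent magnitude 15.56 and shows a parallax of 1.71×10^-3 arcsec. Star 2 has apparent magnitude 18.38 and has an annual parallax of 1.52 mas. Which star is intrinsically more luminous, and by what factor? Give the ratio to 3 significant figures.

Star 1 is more luminous, by a factor of 10.6.

Star 1: d = 1/p = 1/1.71×10^-3″ = 584.8 pc
Star 1: M = m − 5 log₁₀ d + 5 = 15.56 − 5·2.7670 + 5 = 6.725
Star 2: p = 1.52 mas = 1.52×10^-3″ → d = 1/p = 657.9 pc
Star 2: M = m − 5 log₁₀ d + 5 = 18.38 − 5·2.8182 + 5 = 9.289
ΔM = M_1 − M_2 = 6.725 − (9.289) = -2.564; smaller M is more luminous → Star 1.
L ratio = 10^(0.4 |ΔM|) = 10^1.026 = 10.61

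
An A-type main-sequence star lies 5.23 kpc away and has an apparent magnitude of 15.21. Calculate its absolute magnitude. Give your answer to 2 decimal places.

M ≈ 1.62

d = 5.23 kpc = 5230 pc
5 log₁₀(d/10 pc) = 5 log₁₀(5230) − 5 = 13.593
M = m − 5 log₁₀(d/10) = 15.21 − 13.593 = 1.617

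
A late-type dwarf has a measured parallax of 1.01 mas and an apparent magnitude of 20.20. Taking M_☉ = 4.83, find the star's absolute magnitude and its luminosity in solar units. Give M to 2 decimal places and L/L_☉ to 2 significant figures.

M ≈ 10.22; L/L_☉ ≈ 7.0×10^-3

d = 1/p = 1000/1.01 mas = 990.1 pc
M = m − 5 log₁₀ d + 5 = 20.20 − 5·2.9957 + 5 = 10.222
M − M_☉ = 10.222 − 4.83 = 5.392
L/L_☉ = 10^(−0.4 × 5.392) = 6.972×10^-3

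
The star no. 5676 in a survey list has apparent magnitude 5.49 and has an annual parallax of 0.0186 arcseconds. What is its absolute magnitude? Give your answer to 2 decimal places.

d = 1/p = 1/0.0186″ = 53.76 pc
5 log₁₀(d/10 pc) = 5 log₁₀(53.76) − 5 = 3.652
M = m − 5 log₁₀(d/10) = 5.49 − 3.652 = 1.838

M ≈ 1.84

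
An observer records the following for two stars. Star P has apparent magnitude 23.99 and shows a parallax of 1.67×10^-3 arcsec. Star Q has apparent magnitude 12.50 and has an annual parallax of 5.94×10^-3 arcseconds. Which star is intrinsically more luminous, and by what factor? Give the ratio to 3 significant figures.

Star Q is more luminous, by a factor of 3120.

Star P: d = 1/p = 1/1.67×10^-3″ = 598.8 pc
Star P: M = m − 5 log₁₀ d + 5 = 23.99 − 5·2.7773 + 5 = 15.104
Star Q: d = 1/p = 1/5.94×10^-3″ = 168.4 pc
Star Q: M = m − 5 log₁₀ d + 5 = 12.50 − 5·2.2262 + 5 = 6.369
ΔM = M_P − M_Q = 15.104 − (6.369) = 8.735; smaller M is more luminous → Star Q.
L ratio = 10^(0.4 |ΔM|) = 10^3.494 = 3118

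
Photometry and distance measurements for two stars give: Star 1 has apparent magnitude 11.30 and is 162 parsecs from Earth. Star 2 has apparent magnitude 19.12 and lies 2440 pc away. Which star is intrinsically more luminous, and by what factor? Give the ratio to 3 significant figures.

Star 1: M = m − 5 log₁₀ d + 5 = 11.30 − 5·2.2095 + 5 = 5.252
Star 2: M = m − 5 log₁₀ d + 5 = 19.12 − 5·3.3874 + 5 = 7.183
ΔM = M_1 − M_2 = 5.252 − (7.183) = -1.931; smaller M is more luminous → Star 1.
L ratio = 10^(0.4 |ΔM|) = 10^0.772 = 5.919

Star 1 is more luminous, by a factor of 5.92.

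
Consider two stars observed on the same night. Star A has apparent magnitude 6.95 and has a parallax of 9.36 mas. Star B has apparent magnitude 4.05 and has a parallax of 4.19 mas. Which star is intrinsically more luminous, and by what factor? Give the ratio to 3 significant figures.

Star B is more luminous, by a factor of 72.1.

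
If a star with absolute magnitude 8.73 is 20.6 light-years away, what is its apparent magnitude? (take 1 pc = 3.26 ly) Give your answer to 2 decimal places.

m ≈ 7.73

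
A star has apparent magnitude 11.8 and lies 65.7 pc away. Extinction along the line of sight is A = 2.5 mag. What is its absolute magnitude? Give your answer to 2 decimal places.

M ≈ 5.21

5 log₁₀(d/10 pc) = 5 log₁₀(65.70) − 5 = 4.088
M = m − 5 log₁₀(d/10) − A = 11.8 − 4.088 − 2.5 = 5.212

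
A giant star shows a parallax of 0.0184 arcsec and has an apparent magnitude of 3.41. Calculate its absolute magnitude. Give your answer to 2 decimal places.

d = 1/p = 1/0.0184″ = 54.35 pc
5 log₁₀(d/10 pc) = 5 log₁₀(54.35) − 5 = 3.676
M = m − 5 log₁₀(d/10) = 3.41 − 3.676 = -0.266

M ≈ -0.27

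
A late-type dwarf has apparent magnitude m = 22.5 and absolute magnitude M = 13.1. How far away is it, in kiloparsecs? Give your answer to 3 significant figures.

Distance modulus: m − M = 22.5 − (13.1) = 9.400
m − M = 5 log₁₀ d − 5
log₁₀ d = (m − M)/5 + 1 = 2.8800
d = 10^2.8800 = 758.6 pc
= 0.7586 kpc

d ≈ 0.759 kpc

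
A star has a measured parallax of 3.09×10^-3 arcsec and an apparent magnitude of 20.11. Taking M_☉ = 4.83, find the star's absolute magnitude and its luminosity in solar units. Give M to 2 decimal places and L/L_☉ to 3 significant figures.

M ≈ 12.56; L/L_☉ ≈ 8.09×10^-4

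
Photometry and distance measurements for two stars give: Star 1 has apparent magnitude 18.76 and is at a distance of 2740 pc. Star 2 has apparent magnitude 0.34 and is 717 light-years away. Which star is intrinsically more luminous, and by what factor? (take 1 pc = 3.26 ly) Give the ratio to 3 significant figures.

Star 1: M = m − 5 log₁₀ d + 5 = 18.76 − 5·3.4378 + 5 = 6.571
Star 2: d = 717 ly / 3.26 = 219.9 pc
Star 2: M = m − 5 log₁₀ d + 5 = 0.34 − 5·2.3423 + 5 = -6.372
ΔM = M_1 − M_2 = 6.571 − (-6.372) = 12.943; smaller M is more luminous → Star 2.
L ratio = 10^(0.4 |ΔM|) = 10^5.177 = 150300

Star 2 is more luminous, by a factor of 150000.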